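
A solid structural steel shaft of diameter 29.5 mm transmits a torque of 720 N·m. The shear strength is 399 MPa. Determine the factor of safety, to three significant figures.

τ = 16T/(πd³) = 16×720000/(π×29.5³) = 142.8 MPa.
n = τ_limit/τ = 399/142.8 = 2.793.

n = 2.79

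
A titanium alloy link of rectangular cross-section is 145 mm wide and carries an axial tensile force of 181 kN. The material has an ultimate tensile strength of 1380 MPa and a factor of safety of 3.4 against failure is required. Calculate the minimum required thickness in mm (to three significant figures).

t = 3.08 mm

σ_allow = 1380/3.4 = 405.9 MPa.
Required area A = F/σ_allow = 181000/405.9 = 445.9 mm².
t = A/w = 445.9/145 = 3.075 mm.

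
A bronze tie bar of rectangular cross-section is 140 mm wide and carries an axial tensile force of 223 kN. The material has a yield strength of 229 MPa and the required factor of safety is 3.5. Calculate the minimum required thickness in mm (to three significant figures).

t = 24.3 mm

σ_allow = 229/3.5 = 65.43 MPa.
Required area A = F/σ_allow = 223000/65.43 = 3408 mm².
t = A/w = 3408/140 = 24.34 mm.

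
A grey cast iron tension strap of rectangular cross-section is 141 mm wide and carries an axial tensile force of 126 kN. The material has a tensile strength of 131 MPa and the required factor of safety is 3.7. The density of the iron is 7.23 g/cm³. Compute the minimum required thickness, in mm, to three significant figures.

t = 25.2 mm

σ_allow = 131/3.7 = 35.41 MPa.
Required area A = F/σ_allow = 126000/35.41 = 3559 mm².
t = A/w = 3559/141 = 25.24 mm.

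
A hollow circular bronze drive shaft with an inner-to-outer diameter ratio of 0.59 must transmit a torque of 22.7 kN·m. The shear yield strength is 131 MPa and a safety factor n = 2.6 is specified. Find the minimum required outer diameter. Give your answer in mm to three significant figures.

τ_allow = 131/2.6 = 50.38 MPa.
For a hollow shaft τ = 16T/[πd_o³(1−k⁴)] with k = 0.59, so 1−k⁴ = 0.8788.
d_o³ = 16T/[π τ_allow (1−k⁴)] = 16×2.2700×10^7/(π×50.38×0.8788) = 2.611×10^6 mm³.
d_o = 137.7 mm.

d_o = 138 mm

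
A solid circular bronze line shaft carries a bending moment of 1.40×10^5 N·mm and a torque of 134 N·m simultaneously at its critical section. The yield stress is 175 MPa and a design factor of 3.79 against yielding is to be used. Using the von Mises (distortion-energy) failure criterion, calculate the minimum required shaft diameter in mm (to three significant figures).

σ_allow = σ_y/n = 175/3.79 = 46.17 MPa.
For a solid shaft σ_b = 32M/(πd³) and τ = 16T/(πd³), so the von Mises stress is σ' = (16/πd³)·√(4M²+3T²).
√(4M²+3T²) = √(4×(140000)² + 3×(134000)²) = 363700 N·mm.
d³ = 16×363700/(π×46.17) = 40110 mm³.
d = 34.23 mm.

d = 34.2 mm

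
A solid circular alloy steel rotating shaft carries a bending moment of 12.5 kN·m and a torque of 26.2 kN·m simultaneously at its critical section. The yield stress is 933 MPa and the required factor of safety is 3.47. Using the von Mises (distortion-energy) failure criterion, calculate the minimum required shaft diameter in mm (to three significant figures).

σ_allow = σ_y/n = 933/3.47 = 268.9 MPa.
For a solid shaft σ_b = 32M/(πd³) and τ = 16T/(πd³), so the von Mises stress is σ' = (16/πd³)·√(4M²+3T²).
√(4M²+3T²) = √(4×(1.250×10^7)² + 3×(2.620×10^7)²) = 5.181×10^7 N·mm.
d³ = 16×5.181×10^7/(π×268.9) = 981400 mm³.
d = 99.38 mm.

d = 99.4 mm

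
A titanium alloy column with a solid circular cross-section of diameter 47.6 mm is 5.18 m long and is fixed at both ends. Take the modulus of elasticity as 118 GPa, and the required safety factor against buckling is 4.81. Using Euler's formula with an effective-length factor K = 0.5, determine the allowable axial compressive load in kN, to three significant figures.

P_allow = 9.10 kN

I = πd⁴/64 = π×47.6⁴/64 = 252000 mm⁴.
Effective length L_e = KL = 0.5×5.18 m = 2590 mm.
Euler critical load P_cr = π²EI/L_e² = π²×118000×252000/2590² = 43750 N.
P_allow = P_cr/n = 43750/4.81 = 9096 N.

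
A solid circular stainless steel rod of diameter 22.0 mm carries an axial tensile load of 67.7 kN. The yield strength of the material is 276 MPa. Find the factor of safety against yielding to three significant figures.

n = 1.55

A = πd²/4 = 380.1 mm².
σ = F/A = 67700/380.1 = 178.1 MPa.
n = 276/178.1 = 1.550.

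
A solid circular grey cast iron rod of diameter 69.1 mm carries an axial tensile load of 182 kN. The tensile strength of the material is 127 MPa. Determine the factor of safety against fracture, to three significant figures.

n = 2.62

A = πd²/4 = 3750 mm².
σ = F/A = 182000/3750 = 48.53 MPa.
n = 127/48.53 = 2.617.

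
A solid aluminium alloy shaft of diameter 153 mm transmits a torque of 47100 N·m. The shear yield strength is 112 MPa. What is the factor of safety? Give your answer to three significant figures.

n = 1.67

τ = 16T/(πd³) = 16×4.7100×10^7/(π×153³) = 66.98 MPa.
n = τ_limit/τ = 112/66.98 = 1.672.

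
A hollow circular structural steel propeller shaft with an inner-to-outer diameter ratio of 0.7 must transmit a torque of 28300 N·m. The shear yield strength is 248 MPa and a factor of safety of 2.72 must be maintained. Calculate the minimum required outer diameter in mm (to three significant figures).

τ_allow = 248/2.72 = 91.18 MPa.
For a hollow shaft τ = 16T/[πd_o³(1−k⁴)] with k = 0.7, so 1−k⁴ = 0.7599.
d_o³ = 16T/[π τ_allow (1−k⁴)] = 16×2.8300×10^7/(π×91.18×0.7599) = 2.080×10^6 mm³.
d_o = 127.7 mm.

d_o = 128 mm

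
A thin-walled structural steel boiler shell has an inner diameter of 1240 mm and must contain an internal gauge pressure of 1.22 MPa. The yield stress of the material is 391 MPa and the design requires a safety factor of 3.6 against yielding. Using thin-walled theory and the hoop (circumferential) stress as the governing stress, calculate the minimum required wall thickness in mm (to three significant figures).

t = 6.96 mm

σ_allow = 391/3.6 = 108.6 MPa.
Hoop stress σ_h = pD/(2t), so t = pD/(2σ_allow) = 1.22×1240/(2×108.6) = 6.964 mm.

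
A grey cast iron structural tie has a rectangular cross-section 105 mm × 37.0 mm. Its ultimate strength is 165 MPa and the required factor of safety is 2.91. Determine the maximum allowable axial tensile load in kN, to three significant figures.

F_allow = 220 kN

σ_allow = 165/2.91 = 56.70 MPa.
A = 105×37.0 = 3885 mm².
F_allow = σ_allow × A = 56.70×3885 = 220300 N.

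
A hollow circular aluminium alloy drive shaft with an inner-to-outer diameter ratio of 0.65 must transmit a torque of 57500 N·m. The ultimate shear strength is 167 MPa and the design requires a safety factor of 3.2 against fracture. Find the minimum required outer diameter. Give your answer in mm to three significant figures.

d_o = 190 mm

τ_allow = 167/3.2 = 52.19 MPa.
For a hollow shaft τ = 16T/[πd_o³(1−k⁴)] with k = 0.65, so 1−k⁴ = 0.8215.
d_o³ = 16T/[π τ_allow (1−k⁴)] = 16×5.7500×10^7/(π×52.19×0.8215) = 6.831×10^6 mm³.
d_o = 189.7 mm.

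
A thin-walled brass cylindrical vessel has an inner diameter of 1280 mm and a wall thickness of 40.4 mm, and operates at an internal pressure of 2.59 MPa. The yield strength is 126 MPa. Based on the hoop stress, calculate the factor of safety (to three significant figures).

σ_h = pD/(2t) = 2.59×1280/(2×40.4) = 41.03 MPa.
n = 126/41.03 = 3.071.

n = 3.07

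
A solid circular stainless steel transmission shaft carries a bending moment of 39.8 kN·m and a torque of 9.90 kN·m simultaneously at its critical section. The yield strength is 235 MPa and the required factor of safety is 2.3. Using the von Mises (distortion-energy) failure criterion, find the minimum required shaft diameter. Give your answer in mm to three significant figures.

σ_allow = σ_y/n = 235/2.3 = 102.2 MPa.
For a solid shaft σ_b = 32M/(πd³) and τ = 16T/(πd³), so the von Mises stress is σ' = (16/πd³)·√(4M²+3T²).
√(4M²+3T²) = √(4×(3.980×10^7)² + 3×(9.900×10^6)²) = 8.143×10^7 N·mm.
d³ = 16×8.143×10^7/(π×102.2) = 4.059×10^6 mm³.
d = 159.5 mm.

d = 160 mm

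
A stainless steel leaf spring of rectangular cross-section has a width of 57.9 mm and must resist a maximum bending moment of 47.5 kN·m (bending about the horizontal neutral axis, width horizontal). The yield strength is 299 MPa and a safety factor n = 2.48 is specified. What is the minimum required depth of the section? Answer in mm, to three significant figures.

h = 202 mm

σ_allow = 299/2.48 = 120.6 MPa.
For a rectangular section σ = 6M/(bh²), so h² = 6M/(b σ_allow) = 6×4.7500×10^7/(57.9×120.6) = 40830 mm².
h = 202.1 mm.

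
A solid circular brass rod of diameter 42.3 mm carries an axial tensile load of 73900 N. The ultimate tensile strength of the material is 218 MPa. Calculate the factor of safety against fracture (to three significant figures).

n = 4.15

A = πd²/4 = 1405 mm².
σ = F/A = 73900/1405 = 52.59 MPa.
n = 218/52.59 = 4.146.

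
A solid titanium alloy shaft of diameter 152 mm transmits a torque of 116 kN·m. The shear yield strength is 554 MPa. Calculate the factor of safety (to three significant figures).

n = 3.29

τ = 16T/(πd³) = 16×1.1600×10^8/(π×152³) = 168.2 MPa.
n = τ_limit/τ = 554/168.2 = 3.293.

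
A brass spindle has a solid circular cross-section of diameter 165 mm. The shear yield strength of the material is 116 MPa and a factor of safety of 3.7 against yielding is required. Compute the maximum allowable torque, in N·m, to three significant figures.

T_allow = 27700 N·m

τ_allow = 116/3.7 = 31.35 MPa.
For a solid shaft T_allow = τ_allow·πd³/16; πd³/16 = π×165³/16 = 882000 mm³.
T_allow = 31.35×882000 = 2.765×10^7 N·mm = 27650 N·m.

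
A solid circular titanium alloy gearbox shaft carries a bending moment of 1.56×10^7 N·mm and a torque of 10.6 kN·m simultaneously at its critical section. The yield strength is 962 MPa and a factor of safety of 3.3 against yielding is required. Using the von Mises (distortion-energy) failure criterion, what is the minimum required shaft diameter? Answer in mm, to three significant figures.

d = 85.8 mm

σ_allow = σ_y/n = 962/3.3 = 291.5 MPa.
For a solid shaft σ_b = 32M/(πd³) and τ = 16T/(πd³), so the von Mises stress is σ' = (16/πd³)·√(4M²+3T²).
√(4M²+3T²) = √(4×(1.560×10^7)² + 3×(1.060×10^7)²) = 3.620×10^7 N·mm.
d³ = 16×3.620×10^7/(π×291.5) = 632500 mm³.
d = 85.84 mm.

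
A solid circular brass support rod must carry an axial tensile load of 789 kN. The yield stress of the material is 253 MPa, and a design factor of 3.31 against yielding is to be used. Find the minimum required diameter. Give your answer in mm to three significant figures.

Allowable stress σ_allow = 253/3.31 = 76.44 MPa.
Required area A = F/σ_allow = 789000/76.44 = 10320 mm².
A = πd²/4 → d = √(4A/π) = 114.6 mm.

d = 115 mm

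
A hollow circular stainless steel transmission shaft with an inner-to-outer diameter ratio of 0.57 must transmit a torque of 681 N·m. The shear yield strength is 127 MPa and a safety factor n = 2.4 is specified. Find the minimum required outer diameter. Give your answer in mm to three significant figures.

τ_allow = 127/2.4 = 52.92 MPa.
For a hollow shaft τ = 16T/[πd_o³(1−k⁴)] with k = 0.57, so 1−k⁴ = 0.8944.
d_o³ = 16T/[π τ_allow (1−k⁴)] = 16×681000/(π×52.92×0.8944) = 73280 mm³.
d_o = 41.85 mm.

d_o = 41.8 mm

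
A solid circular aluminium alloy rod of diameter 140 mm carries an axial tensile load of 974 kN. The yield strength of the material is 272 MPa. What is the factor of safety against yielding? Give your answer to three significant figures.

A = πd²/4 = 15390 mm².
σ = F/A = 974000/15390 = 63.27 MPa.
n = 272/63.27 = 4.299.

n = 4.30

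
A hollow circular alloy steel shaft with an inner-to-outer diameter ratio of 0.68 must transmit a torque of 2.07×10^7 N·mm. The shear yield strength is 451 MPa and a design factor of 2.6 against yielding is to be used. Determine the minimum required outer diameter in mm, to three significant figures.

d_o = 91.8 mm

τ_allow = 451/2.6 = 173.5 MPa.
For a hollow shaft τ = 16T/[πd_o³(1−k⁴)] with k = 0.68, so 1−k⁴ = 0.7862.
d_o³ = 16T/[π τ_allow (1−k⁴)] = 16×2.0700×10^7/(π×173.5×0.7862) = 773100 mm³.
d_o = 91.78 mm.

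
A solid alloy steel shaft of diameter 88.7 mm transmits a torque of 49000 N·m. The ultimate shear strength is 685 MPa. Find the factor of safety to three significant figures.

n = 1.92

τ = 16T/(πd³) = 16×4.9000×10^7/(π×88.7³) = 357.6 MPa.
n = τ_limit/τ = 685/357.6 = 1.916.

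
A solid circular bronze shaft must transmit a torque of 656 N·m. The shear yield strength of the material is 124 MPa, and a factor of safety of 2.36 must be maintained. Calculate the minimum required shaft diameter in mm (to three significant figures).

d = 39.9 mm

Allowable shear stress τ_allow = 124/2.36 = 52.54 MPa.
For a solid shaft τ = 16T/(πd³), so d³ = 16T/(π τ_allow) = 16×656000/(π×52.54) = 63590 mm³.
d = (63590)^(1/3) = 39.91 mm.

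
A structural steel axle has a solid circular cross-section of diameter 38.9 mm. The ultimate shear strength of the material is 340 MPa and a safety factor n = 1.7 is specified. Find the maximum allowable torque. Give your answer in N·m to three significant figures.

T_allow = 2310 N·m

τ_allow = 340/1.7 = 200.0 MPa.
For a solid shaft T_allow = τ_allow·πd³/16; πd³/16 = π×38.9³/16 = 11560 mm³.
T_allow = 200.0×11560 = 2.312×10^6 N·mm = 2312 N·m.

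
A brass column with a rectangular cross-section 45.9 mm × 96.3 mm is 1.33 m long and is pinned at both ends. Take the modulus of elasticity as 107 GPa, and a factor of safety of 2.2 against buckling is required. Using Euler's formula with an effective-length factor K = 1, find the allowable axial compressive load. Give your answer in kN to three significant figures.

Buckling occurs about the weak axis: I_min = h·b³/12 = 96.3×45.9³/12 = 776000 mm⁴ (b = 45.9 mm is the smaller dimension).
Effective length L_e = KL = 1×1.33 m = 1330 mm.
Euler critical load P_cr = π²EI/L_e² = π²×107000×776000/1330² = 463300 N.
P_allow = P_cr/n = 463300/2.2 = 210600 N.

P_allow = 211 kN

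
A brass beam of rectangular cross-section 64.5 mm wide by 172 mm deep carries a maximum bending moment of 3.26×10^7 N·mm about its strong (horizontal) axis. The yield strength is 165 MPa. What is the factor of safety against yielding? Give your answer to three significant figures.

n = 1.61

Section modulus S = bh²/6 = 64.5×172²/6 = 318000 mm³.
σ = M/S = 3.2600×10^7/318000 = 102.5 MPa.
n = 165/102.5 = 1.610.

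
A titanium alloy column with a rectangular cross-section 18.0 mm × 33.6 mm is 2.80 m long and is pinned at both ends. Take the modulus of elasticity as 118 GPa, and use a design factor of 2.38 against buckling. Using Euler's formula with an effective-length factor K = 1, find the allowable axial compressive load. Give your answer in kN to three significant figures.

Buckling occurs about the weak axis: I_min = h·b³/12 = 33.6×18.0³/12 = 16330 mm⁴ (b = 18.0 mm is the smaller dimension).
Effective length L_e = KL = 1×2.80 m = 2800 mm.
Euler critical load P_cr = π²EI/L_e² = π²×118000×16330/2800² = 2426 N.
P_allow = P_cr/n = 2426/2.38 = 1019 N.

P_allow = 1.02 kN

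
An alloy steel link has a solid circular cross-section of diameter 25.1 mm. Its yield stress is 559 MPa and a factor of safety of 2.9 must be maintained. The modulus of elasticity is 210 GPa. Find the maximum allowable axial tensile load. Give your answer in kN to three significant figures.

σ_allow = 559/2.9 = 192.8 MPa.
A = πd²/4 = π×25.1²/4 = 494.8 mm².
F_allow = σ_allow × A = 192.8×494.8 = 95380 N.

F_allow = 95.4 kN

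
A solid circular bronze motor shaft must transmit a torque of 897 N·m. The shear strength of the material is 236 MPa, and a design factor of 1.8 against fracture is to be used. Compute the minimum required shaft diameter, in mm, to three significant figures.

Allowable shear stress τ_allow = 236/1.8 = 131.1 MPa.
For a solid shaft τ = 16T/(πd³), so d³ = 16T/(π τ_allow) = 16×897000/(π×131.1) = 34840 mm³.
d = (34840)^(1/3) = 32.66 mm.

d = 32.7 mm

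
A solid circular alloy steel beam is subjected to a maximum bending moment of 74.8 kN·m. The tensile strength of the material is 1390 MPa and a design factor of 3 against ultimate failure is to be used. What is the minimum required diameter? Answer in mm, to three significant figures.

σ_allow = 1390/3 = 463.3 MPa.
For a solid circular section σ = 32M/(πd³), so d³ = 32M/(π σ_allow) = 32×7.4800×10^7/(π×463.3) = 1.644×10^6 mm³.
d = 118.0 mm.

d = 118 mm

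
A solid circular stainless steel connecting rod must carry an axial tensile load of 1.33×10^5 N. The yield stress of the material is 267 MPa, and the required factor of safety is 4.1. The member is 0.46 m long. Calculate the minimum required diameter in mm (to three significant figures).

d = 51.0 mm

Allowable stress σ_allow = 267/4.1 = 65.12 MPa.
Required area A = F/σ_allow = 133000/65.12 = 2042 mm².
A = πd²/4 → d = √(4A/π) = 50.99 mm.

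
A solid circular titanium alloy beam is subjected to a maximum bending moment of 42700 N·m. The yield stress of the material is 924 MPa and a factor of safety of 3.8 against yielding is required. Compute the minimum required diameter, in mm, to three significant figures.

d = 121 mm

σ_allow = 924/3.8 = 243.2 MPa.
For a solid circular section σ = 32M/(πd³), so d³ = 32M/(π σ_allow) = 32×4.2700×10^7/(π×243.2) = 1.789×10^6 mm³.
d = 121.4 mm.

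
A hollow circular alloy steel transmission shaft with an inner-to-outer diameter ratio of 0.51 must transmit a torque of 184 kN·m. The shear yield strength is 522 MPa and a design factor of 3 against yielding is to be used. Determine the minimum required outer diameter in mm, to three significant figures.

d_o = 179 mm

τ_allow = 522/3 = 174.0 MPa.
For a hollow shaft τ = 16T/[πd_o³(1−k⁴)] with k = 0.51, so 1−k⁴ = 0.9323.
d_o³ = 16T/[π τ_allow (1−k⁴)] = 16×1.8400×10^8/(π×174.0×0.9323) = 5.776×10^6 mm³.
d_o = 179.4 mm.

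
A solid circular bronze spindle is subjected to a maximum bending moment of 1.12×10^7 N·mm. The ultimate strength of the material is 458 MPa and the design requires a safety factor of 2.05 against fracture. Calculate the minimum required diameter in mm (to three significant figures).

d = 79.9 mm

σ_allow = 458/2.05 = 223.4 MPa.
For a solid circular section σ = 32M/(πd³), so d³ = 32M/(π σ_allow) = 32×1.1200×10^7/(π×223.4) = 510600 mm³.
d = 79.93 mm.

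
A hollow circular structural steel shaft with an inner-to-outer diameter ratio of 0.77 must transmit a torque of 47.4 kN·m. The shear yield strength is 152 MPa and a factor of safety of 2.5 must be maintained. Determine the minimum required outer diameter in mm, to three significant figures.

d_o = 183 mm

τ_allow = 152/2.5 = 60.80 MPa.
For a hollow shaft τ = 16T/[πd_o³(1−k⁴)] with k = 0.77, so 1−k⁴ = 0.6485.
d_o³ = 16T/[π τ_allow (1−k⁴)] = 16×4.7400×10^7/(π×60.80×0.6485) = 6.123×10^6 mm³.
d_o = 182.9 mm.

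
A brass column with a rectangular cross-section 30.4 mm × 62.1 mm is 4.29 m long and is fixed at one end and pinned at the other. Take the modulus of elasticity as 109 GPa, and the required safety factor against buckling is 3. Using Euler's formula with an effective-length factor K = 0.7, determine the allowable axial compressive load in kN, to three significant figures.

Buckling occurs about the weak axis: I_min = h·b³/12 = 62.1×30.4³/12 = 145400 mm⁴ (b = 30.4 mm is the smaller dimension).
Effective length L_e = KL = 0.7×4.29 m = 3003 mm.
Euler critical load P_cr = π²EI/L_e² = π²×109000×145400/3003² = 17340 N.
P_allow = P_cr/n = 17340/3 = 5781 N.

P_allow = 5.78 kN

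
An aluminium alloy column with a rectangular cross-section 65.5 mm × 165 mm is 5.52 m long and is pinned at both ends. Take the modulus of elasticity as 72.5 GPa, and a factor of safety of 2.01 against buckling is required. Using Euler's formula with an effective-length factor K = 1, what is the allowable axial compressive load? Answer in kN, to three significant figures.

P_allow = 45.1 kN

Buckling occurs about the weak axis: I_min = h·b³/12 = 165×65.5³/12 = 3.864×10^6 mm⁴ (b = 65.5 mm is the smaller dimension).
Effective length L_e = KL = 1×5.52 m = 5520 mm.
Euler critical load P_cr = π²EI/L_e² = π²×72500×3.864×10^6/5520² = 90740 N.
P_allow = P_cr/n = 90740/2.01 = 45140 N.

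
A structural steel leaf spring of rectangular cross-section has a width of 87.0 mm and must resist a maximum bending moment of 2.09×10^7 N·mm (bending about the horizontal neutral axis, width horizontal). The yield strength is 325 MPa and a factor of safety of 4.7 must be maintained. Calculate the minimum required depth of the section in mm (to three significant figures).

σ_allow = 325/4.7 = 69.15 MPa.
For a rectangular section σ = 6M/(bh²), so h² = 6M/(b σ_allow) = 6×2.0900×10^7/(87.0×69.15) = 20840 mm².
h = 144.4 mm.

h = 144 mm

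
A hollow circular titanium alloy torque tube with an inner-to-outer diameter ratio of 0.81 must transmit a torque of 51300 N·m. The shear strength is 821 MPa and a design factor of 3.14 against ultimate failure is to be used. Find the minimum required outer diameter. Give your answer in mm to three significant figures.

d_o = 121 mm

τ_allow = 821/3.14 = 261.5 MPa.
For a hollow shaft τ = 16T/[πd_o³(1−k⁴)] with k = 0.81, so 1−k⁴ = 0.5695.
d_o³ = 16T/[π τ_allow (1−k⁴)] = 16×5.1300×10^7/(π×261.5×0.5695) = 1.755×10^6 mm³.
d_o = 120.6 mm.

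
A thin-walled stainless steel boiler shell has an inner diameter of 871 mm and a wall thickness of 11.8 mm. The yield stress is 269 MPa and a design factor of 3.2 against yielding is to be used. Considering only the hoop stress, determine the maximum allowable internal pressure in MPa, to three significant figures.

p_allow = 2.28 MPa

σ_allow = 269/3.2 = 84.06 MPa.
σ_h = pD/(2t) → p_allow = 2σ_allow t/D = 2×84.06×11.8/871 = 2.278 MPa.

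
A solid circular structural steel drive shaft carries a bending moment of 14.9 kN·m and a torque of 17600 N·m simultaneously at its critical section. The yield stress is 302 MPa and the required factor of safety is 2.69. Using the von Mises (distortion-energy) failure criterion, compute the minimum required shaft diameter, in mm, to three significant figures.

d = 125 mm

σ_allow = σ_y/n = 302/2.69 = 112.3 MPa.
For a solid shaft σ_b = 32M/(πd³) and τ = 16T/(πd³), so the von Mises stress is σ' = (16/πd³)·√(4M²+3T²).
√(4M²+3T²) = √(4×(1.490×10^7)² + 3×(1.760×10^7)²) = 4.263×10^7 N·mm.
d³ = 16×4.263×10^7/(π×112.3) = 1.934×10^6 mm³.
d = 124.6 mm.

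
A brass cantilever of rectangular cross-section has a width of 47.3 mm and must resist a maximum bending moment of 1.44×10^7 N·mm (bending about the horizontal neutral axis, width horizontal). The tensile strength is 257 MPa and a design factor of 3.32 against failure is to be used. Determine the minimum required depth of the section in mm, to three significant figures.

σ_allow = 257/3.32 = 77.41 MPa.
For a rectangular section σ = 6M/(bh²), so h² = 6M/(b σ_allow) = 6×1.4400×10^7/(47.3×77.41) = 23600 mm².
h = 153.6 mm.

h = 154 mm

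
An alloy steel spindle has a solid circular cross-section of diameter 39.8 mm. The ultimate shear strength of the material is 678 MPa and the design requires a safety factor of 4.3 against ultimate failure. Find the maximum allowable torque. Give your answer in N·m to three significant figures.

T_allow = 1950 N·m

τ_allow = 678/4.3 = 157.7 MPa.
For a solid shaft T_allow = τ_allow·πd³/16; πd³/16 = π×39.8³/16 = 12380 mm³.
T_allow = 157.7×12380 = 1.952×10^6 N·mm = 1952 N·m.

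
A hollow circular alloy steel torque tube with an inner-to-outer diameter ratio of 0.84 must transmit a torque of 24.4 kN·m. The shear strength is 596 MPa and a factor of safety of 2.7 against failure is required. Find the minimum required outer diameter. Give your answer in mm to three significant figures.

d_o = 104 mm

τ_allow = 596/2.7 = 220.7 MPa.
For a hollow shaft τ = 16T/[πd_o³(1−k⁴)] with k = 0.84, so 1−k⁴ = 0.5021.
d_o³ = 16T/[π τ_allow (1−k⁴)] = 16×2.4400×10^7/(π×220.7×0.5021) = 1.121×10^6 mm³.
d_o = 103.9 mm.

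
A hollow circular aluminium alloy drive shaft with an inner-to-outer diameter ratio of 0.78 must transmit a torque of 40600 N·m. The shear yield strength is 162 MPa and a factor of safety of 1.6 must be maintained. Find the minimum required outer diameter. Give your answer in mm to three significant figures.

d_o = 148 mm

τ_allow = 162/1.6 = 101.2 MPa.
For a hollow shaft τ = 16T/[πd_o³(1−k⁴)] with k = 0.78, so 1−k⁴ = 0.6298.
d_o³ = 16T/[π τ_allow (1−k⁴)] = 16×4.0600×10^7/(π×101.2×0.6298) = 3.242×10^6 mm³.
d_o = 148.0 mm.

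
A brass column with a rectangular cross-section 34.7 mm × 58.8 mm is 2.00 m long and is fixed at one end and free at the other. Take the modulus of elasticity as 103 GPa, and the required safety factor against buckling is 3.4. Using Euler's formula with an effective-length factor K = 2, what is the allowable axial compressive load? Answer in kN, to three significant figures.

P_allow = 3.83 kN

Buckling occurs about the weak axis: I_min = h·b³/12 = 58.8×34.7³/12 = 204700 mm⁴ (b = 34.7 mm is the smaller dimension).
Effective length L_e = KL = 2×2.00 m = 4000 mm.
Euler critical load P_cr = π²EI/L_e² = π²×103000×204700/4000² = 13010 N.
P_allow = P_cr/n = 13010/3.4 = 3826 N.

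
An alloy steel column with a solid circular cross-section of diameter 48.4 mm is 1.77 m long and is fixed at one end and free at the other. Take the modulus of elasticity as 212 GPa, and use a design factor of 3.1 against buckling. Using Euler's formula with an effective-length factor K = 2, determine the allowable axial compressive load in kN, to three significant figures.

P_allow = 14.5 kN

I = πd⁴/64 = π×48.4⁴/64 = 269400 mm⁴.
Effective length L_e = KL = 2×1.77 m = 3540 mm.
Euler critical load P_cr = π²EI/L_e² = π²×212000×269400/3540² = 44980 N.
P_allow = P_cr/n = 44980/3.1 = 14510 N.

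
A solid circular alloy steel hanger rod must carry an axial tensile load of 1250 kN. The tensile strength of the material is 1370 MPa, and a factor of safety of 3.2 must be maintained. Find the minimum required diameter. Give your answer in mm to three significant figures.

d = 61.0 mm

Allowable stress σ_allow = 1370/3.2 = 428.1 MPa.
Required area A = F/σ_allow = 1250000/428.1 = 2920 mm².
A = πd²/4 → d = √(4A/π) = 60.97 mm.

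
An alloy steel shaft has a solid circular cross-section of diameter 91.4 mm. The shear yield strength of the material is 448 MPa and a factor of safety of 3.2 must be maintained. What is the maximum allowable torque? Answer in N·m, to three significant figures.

T_allow = 21000 N·m

τ_allow = 448/3.2 = 140.0 MPa.
For a solid shaft T_allow = τ_allow·πd³/16; πd³/16 = π×91.4³/16 = 149900 mm³.
T_allow = 140.0×149900 = 2.099×10^7 N·mm = 20990 N·m.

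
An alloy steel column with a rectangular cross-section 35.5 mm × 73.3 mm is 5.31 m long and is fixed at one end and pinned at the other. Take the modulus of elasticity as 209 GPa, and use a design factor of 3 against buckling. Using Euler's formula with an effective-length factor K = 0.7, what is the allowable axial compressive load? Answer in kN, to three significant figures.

Buckling occurs about the weak axis: I_min = h·b³/12 = 73.3×35.5³/12 = 273300 mm⁴ (b = 35.5 mm is the smaller dimension).
Effective length L_e = KL = 0.7×5.31 m = 3717 mm.
Euler critical load P_cr = π²EI/L_e² = π²×209000×273300/3717² = 40800 N.
P_allow = P_cr/n = 40800/3 = 13600 N.

P_allow = 13.6 kN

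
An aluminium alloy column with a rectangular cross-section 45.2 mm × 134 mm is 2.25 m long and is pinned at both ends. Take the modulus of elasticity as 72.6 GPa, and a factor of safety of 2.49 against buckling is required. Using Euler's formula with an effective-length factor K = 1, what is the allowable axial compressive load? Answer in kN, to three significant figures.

Buckling occurs about the weak axis: I_min = h·b³/12 = 134×45.2³/12 = 1.031×10^6 mm⁴ (b = 45.2 mm is the smaller dimension).
Effective length L_e = KL = 1×2.25 m = 2250 mm.
Euler critical load P_cr = π²EI/L_e² = π²×72600×1.031×10^6/2250² = 146000 N.
P_allow = P_cr/n = 146000/2.49 = 58620 N.

P_allow = 58.6 kN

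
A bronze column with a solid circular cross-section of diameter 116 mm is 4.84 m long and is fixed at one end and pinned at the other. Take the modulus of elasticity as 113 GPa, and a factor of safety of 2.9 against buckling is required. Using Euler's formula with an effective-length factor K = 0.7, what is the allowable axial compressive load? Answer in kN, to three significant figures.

P_allow = 298 kN

I = πd⁴/64 = π×116⁴/64 = 8.888×10^6 mm⁴.
Effective length L_e = KL = 0.7×4.84 m = 3388 mm.
Euler critical load P_cr = π²EI/L_e² = π²×113000×8.888×10^6/3388² = 863600 N.
P_allow = P_cr/n = 863600/2.9 = 297800 N.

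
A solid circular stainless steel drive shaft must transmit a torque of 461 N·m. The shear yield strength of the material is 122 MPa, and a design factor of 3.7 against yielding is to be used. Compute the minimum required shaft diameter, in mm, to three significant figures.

Allowable shear stress τ_allow = 122/3.7 = 32.97 MPa.
For a solid shaft τ = 16T/(πd³), so d³ = 16T/(π τ_allow) = 16×461000/(π×32.97) = 71210 mm³.
d = (71210)^(1/3) = 41.45 mm.

d = 41.4 mm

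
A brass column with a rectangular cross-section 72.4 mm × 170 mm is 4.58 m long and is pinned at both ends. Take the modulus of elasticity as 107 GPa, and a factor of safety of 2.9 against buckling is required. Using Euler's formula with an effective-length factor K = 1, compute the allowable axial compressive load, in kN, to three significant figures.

P_allow = 93.3 kN

Buckling occurs about the weak axis: I_min = h·b³/12 = 170×72.4³/12 = 5.376×10^6 mm⁴ (b = 72.4 mm is the smaller dimension).
Effective length L_e = KL = 1×4.58 m = 4580 mm.
Euler critical load P_cr = π²EI/L_e² = π²×107000×5.376×10^6/4580² = 270700 N.
P_allow = P_cr/n = 270700/2.9 = 93330 N.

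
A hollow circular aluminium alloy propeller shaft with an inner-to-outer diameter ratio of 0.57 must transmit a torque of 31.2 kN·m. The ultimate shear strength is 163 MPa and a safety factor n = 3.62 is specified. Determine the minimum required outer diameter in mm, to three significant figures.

τ_allow = 163/3.62 = 45.03 MPa.
For a hollow shaft τ = 16T/[πd_o³(1−k⁴)] with k = 0.57, so 1−k⁴ = 0.8944.
d_o³ = 16T/[π τ_allow (1−k⁴)] = 16×3.1200×10^7/(π×45.03×0.8944) = 3.945×10^6 mm³.
d_o = 158.0 mm.

d_o = 158 mm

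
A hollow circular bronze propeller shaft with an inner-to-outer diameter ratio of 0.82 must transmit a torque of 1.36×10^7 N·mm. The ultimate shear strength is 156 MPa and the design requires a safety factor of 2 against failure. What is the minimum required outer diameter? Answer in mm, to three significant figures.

τ_allow = 156/2 = 78.00 MPa.
For a hollow shaft τ = 16T/[πd_o³(1−k⁴)] with k = 0.82, so 1−k⁴ = 0.5479.
d_o³ = 16T/[π τ_allow (1−k⁴)] = 16×1.3600×10^7/(π×78.00×0.5479) = 1.621×10^6 mm³.
d_o = 117.5 mm.

d_o = 117 mm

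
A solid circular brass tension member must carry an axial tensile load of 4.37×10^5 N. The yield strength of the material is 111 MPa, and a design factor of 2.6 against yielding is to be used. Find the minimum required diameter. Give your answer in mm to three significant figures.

Allowable stress σ_allow = 111/2.6 = 42.69 MPa.
Required area A = F/σ_allow = 437000/42.69 = 10240 mm².
A = πd²/4 → d = √(4A/π) = 114.2 mm.

d = 114 mm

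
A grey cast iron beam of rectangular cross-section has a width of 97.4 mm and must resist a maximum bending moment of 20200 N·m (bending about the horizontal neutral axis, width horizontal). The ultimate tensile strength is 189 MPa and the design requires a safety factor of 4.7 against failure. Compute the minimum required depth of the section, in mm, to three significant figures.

σ_allow = 189/4.7 = 40.21 MPa.
For a rectangular section σ = 6M/(bh²), so h² = 6M/(b σ_allow) = 6×2.0200×10^7/(97.4×40.21) = 30940 mm².
h = 175.9 mm.

h = 176 mm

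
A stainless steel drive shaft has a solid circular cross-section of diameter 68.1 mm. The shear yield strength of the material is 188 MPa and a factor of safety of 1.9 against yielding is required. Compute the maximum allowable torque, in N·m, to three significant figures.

τ_allow = 188/1.9 = 98.95 MPa.
For a solid shaft T_allow = τ_allow·πd³/16; πd³/16 = π×68.1³/16 = 62010 mm³.
T_allow = 98.95×62010 = 6.136×10^6 N·mm = 6136 N·m.

T_allow = 6140 N·m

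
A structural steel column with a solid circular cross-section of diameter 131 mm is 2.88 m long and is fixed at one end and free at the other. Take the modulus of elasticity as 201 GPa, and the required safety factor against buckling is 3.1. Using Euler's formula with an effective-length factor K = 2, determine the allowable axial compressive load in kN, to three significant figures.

I = πd⁴/64 = π×131⁴/64 = 1.446×10^7 mm⁴.
Effective length L_e = KL = 2×2.88 m = 5760 mm.
Euler critical load P_cr = π²EI/L_e² = π²×201000×1.446×10^7/5760² = 864400 N.
P_allow = P_cr/n = 864400/3.1 = 278800 N.

P_allow = 279 kN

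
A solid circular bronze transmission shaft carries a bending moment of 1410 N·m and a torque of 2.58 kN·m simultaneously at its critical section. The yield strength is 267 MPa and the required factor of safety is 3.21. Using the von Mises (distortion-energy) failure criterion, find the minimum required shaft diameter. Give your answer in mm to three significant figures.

d = 68.7 mm

σ_allow = σ_y/n = 267/3.21 = 83.18 MPa.
For a solid shaft σ_b = 32M/(πd³) and τ = 16T/(πd³), so the von Mises stress is σ' = (16/πd³)·√(4M²+3T²).
√(4M²+3T²) = √(4×(1.410×10^6)² + 3×(2.580×10^6)²) = 5.284×10^6 N·mm.
d³ = 16×5.284×10^6/(π×83.18) = 323500 mm³.
d = 68.65 mm.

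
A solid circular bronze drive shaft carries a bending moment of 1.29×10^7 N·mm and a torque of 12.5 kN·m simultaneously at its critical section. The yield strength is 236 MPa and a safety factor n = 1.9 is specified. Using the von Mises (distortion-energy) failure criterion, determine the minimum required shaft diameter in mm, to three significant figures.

σ_allow = σ_y/n = 236/1.9 = 124.2 MPa.
For a solid shaft σ_b = 32M/(πd³) and τ = 16T/(πd³), so the von Mises stress is σ' = (16/πd³)·√(4M²+3T²).
√(4M²+3T²) = √(4×(1.290×10^7)² + 3×(1.250×10^7)²) = 3.368×10^7 N·mm.
d³ = 16×3.368×10^7/(π×124.2) = 1.381×10^6 mm³.
d = 111.4 mm.

d = 111 mm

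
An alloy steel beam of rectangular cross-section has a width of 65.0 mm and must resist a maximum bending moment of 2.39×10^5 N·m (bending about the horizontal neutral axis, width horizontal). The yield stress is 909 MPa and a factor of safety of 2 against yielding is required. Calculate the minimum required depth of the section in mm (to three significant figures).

h = 220 mm

σ_allow = 909/2 = 454.5 MPa.
For a rectangular section σ = 6M/(bh²), so h² = 6M/(b σ_allow) = 6×2.3900×10^8/(65.0×454.5) = 48540 mm².
h = 220.3 mm.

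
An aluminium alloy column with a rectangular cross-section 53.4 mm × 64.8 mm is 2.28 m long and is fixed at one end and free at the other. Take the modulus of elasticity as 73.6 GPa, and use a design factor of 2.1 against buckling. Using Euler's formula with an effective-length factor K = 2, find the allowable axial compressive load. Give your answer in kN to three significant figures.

Buckling occurs about the weak axis: I_min = h·b³/12 = 64.8×53.4³/12 = 822300 mm⁴ (b = 53.4 mm is the smaller dimension).
Effective length L_e = KL = 2×2.28 m = 4560 mm.
Euler critical load P_cr = π²EI/L_e² = π²×73600×822300/4560² = 28730 N.
P_allow = P_cr/n = 28730/2.1 = 13680 N.

P_allow = 13.7 kN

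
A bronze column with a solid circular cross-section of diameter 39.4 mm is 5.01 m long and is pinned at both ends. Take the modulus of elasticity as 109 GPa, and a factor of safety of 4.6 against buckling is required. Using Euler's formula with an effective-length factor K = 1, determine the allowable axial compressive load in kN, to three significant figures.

I = πd⁴/64 = π×39.4⁴/64 = 118300 mm⁴.
Effective length L_e = KL = 1×5.01 m = 5010 mm.
Euler critical load P_cr = π²EI/L_e² = π²×109000×118300/5010² = 5070 N.
P_allow = P_cr/n = 5070/4.6 = 1102 N.

P_allow = 1.10 kN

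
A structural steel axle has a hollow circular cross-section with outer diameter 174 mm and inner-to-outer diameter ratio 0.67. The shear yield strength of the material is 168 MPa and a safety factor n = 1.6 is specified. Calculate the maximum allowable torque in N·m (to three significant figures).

T_allow = 86700 N·m

τ_allow = 168/1.6 = 105.0 MPa.
For a hollow shaft T_allow = τ_allow·πd_o³(1−k⁴)/16 with 1−k⁴ = 0.7985, so πd_o³(1−k⁴)/16 = 825900 mm³.
T_allow = 105.0×825900 = 8.672×10^7 N·mm = 86720 N·m.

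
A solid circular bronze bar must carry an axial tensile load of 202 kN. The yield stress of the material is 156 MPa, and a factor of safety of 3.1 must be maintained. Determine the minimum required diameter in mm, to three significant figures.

d = 71.5 mm

Allowable stress σ_allow = 156/3.1 = 50.32 MPa.
Required area A = F/σ_allow = 202000/50.32 = 4014 mm².
A = πd²/4 → d = √(4A/π) = 71.49 mm.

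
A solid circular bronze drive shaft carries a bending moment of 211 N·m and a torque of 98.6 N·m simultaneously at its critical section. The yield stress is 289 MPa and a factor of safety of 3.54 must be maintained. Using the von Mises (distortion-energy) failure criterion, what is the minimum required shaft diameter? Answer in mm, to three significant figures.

σ_allow = σ_y/n = 289/3.54 = 81.64 MPa.
For a solid shaft σ_b = 32M/(πd³) and τ = 16T/(πd³), so the von Mises stress is σ' = (16/πd³)·√(4M²+3T²).
√(4M²+3T²) = √(4×(211000)² + 3×(98600)²) = 455200 N·mm.
d³ = 16×455200/(π×81.64) = 28400 mm³.
d = 30.51 mm.

d = 30.5 mm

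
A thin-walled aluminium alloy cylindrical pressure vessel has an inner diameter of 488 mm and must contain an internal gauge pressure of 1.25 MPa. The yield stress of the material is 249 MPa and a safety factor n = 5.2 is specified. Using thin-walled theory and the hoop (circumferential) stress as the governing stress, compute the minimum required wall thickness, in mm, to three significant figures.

σ_allow = 249/5.2 = 47.88 MPa.
Hoop stress σ_h = pD/(2t), so t = pD/(2σ_allow) = 1.25×488/(2×47.88) = 6.369 mm.

t = 6.37 mm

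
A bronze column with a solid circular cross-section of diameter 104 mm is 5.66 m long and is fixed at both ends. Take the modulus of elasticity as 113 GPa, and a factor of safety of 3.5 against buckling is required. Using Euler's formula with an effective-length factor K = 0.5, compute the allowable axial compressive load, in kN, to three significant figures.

P_allow = 228 kN

I = πd⁴/64 = π×104⁴/64 = 5.743×10^6 mm⁴.
Effective length L_e = KL = 0.5×5.66 m = 2830 mm.
Euler critical load P_cr = π²EI/L_e² = π²×113000×5.743×10^6/2830² = 799700 N.
P_allow = P_cr/n = 799700/3.5 = 228500 N.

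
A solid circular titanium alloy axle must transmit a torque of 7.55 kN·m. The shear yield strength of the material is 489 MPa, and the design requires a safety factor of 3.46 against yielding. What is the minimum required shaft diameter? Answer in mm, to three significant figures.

d = 64.8 mm

Allowable shear stress τ_allow = 489/3.46 = 141.3 MPa.
For a solid shaft τ = 16T/(πd³), so d³ = 16T/(π τ_allow) = 16×7550000/(π×141.3) = 272100 mm³.
d = (272100)^(1/3) = 64.80 mm.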